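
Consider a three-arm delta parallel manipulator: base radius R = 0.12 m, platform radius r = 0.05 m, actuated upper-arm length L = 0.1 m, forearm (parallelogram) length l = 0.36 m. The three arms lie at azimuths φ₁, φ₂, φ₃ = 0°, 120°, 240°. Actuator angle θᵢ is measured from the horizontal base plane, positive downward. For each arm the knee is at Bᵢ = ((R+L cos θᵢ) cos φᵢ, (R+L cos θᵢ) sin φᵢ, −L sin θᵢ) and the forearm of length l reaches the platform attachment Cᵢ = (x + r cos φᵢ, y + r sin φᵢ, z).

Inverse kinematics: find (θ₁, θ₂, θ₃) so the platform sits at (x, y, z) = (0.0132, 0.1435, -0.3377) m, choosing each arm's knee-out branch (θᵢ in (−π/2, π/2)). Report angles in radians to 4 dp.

θ₁ = 0.4365, θ₂ = -0.0870, θ₃ = 1.0476

rotate P by −φ1: (0.0132, 0.1435, -0.3377)
  A cos θ + B sin θ = C:  0.0568·cos θ + -0.3377·sin θ = -0.0913
  θ1 = atan2(B,A) + arccos(C/0.3424) = 0.4365
φ2=120.0° → target in arm frame (0.1177, -0.0832)
  A=-0.0477, B=-0.3377, C=(l²−L²−A²−y'²−z²)/(2L)=-0.0182
  γ=atan2(-0.3377,-0.0477)=-1.7110;  ψ=arccos(-0.0533)=1.6241;  θ2=γ+ψ≈-0.0870
arm 3 (φ=240.0°): x'=-0.1309, y'=-0.0603
  e−x'=0.2009;  (l²−L²−(e−x')²−y'²−z²)/2L = -0.1922
  γ=atan2(-0.3377,0.2009)=-1.0342;  ψ=arccos(-0.4890)=2.0818;  θ3=γ+ψ≈1.0476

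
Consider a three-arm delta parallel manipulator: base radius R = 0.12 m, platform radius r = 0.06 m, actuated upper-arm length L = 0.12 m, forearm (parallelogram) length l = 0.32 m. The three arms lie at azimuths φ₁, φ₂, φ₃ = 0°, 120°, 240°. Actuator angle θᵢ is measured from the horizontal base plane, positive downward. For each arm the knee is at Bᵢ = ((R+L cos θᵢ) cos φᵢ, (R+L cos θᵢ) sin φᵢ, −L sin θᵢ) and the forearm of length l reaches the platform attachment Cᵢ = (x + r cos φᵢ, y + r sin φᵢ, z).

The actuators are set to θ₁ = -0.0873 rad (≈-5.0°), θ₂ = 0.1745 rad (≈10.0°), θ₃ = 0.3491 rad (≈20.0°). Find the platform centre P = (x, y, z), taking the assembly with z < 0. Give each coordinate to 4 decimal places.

arm 1 at φ=0.0°: (R−r)+L cos θ1 = 0.1795;  O1 = (0.1795, 0.0000, 0.0105)
arm 2 at φ=120.0°: (R−r)+L cos θ2 = 0.1782;  O2 = (-0.0891, 0.1543, -0.0208)
arm 3 at φ=240.0°: (R−r)+L cos θ3 = 0.1728;  O3 = (-0.0864, -0.1496, -0.0410)
subtract pairs → two planes through P
plane₁₂: -0.5373x+0.3086y+-0.0626z = -0.0002
det = 0.3249;  x = 0.0009+-0.1555z,  y = 0.0011+-0.0679z
quadratic in z: (1.0288)z²+(0.0345)z+(-0.0704)=0, √Δ=0.5393 → z ∈ {-0.2789, 0.2453}; z = -0.2789 (taking z<0)
x = 0.0443, y = 0.0200

(0.0443, 0.0200, -0.2789)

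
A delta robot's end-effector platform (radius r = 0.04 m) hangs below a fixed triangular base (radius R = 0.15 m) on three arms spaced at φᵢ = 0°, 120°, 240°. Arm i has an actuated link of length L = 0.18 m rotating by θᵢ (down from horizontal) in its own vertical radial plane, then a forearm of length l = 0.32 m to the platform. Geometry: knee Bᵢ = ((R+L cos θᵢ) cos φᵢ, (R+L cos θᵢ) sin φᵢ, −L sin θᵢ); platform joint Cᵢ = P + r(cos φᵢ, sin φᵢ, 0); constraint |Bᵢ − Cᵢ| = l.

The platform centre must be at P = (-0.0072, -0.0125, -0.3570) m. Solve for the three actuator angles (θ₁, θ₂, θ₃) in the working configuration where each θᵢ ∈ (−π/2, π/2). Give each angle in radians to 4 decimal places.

arm 1 (φ=0.0°): x'=-0.0072, y'=-0.0125
  e−x'=0.1172;  (l²−L²−(e−x')²−y'²−z²)/2L = -0.1982
  γ=atan2(-0.3570,0.1172)=-1.2536;  ψ=arccos(-0.5274)=2.1263;  θ1=γ+ψ≈0.8727
arm 2 (φ=120.0°): x'=-0.0072, y'=0.0125
  e−x'=0.1172;  (l²−L²−(e−x')²−y'²−z²)/2L = -0.1982
  θ2 = atan2(B,A) + arccos(C/0.3758) = 0.8728
arm 3 (φ=240.0°): x'=0.0144, y'=0.0000
  A=0.0956, B=-0.3570, C=(l²−L²−A²−y'²−z²)/(2L)=-0.1850
  γ=atan2(-0.3570,0.0956)=-1.3092;  ψ=arccos(-0.5005)=2.0949;  θ3=γ+ψ≈0.7857

θ₁ = 0.8727, θ₂ = 0.8728, θ₃ = 0.7857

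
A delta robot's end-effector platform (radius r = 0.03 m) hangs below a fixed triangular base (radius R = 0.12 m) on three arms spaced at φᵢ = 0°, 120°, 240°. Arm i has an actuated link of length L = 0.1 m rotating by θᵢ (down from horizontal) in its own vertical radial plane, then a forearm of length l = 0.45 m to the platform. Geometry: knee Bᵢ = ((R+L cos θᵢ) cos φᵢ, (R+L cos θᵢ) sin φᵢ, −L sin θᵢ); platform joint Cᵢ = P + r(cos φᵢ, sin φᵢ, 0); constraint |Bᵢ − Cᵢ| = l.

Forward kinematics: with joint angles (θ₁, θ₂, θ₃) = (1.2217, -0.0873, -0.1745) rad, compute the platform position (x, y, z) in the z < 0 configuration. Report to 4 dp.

(-0.2164, -0.0103, -0.3878)

φ1=0.0°: virtual centre (0.1242, 0.0000, -0.0940), radius l
φ2=120.0°: virtual centre (-0.0948, 0.1642, 0.0087), radius l
φ3=240.0°: virtual centre (-0.0942, -0.1632, 0.0174), radius l
eliminate P² terms by subtracting sphere 1 from 2 and 3
linear system: -0.4380x+0.3284y = 0.0118−0.2054z; -0.4369x+-0.3265y = 0.0116−0.2227z
det = 0.2865;  x = -0.0267+0.4893z,  y = 0.0003+0.0272z
sphere 1 gives Az²+Bz+C=0 with A=1.2401, B=0.0403, C=-0.1709;  B²−4AC=0.8494;  roots -0.3878, 0.3553;  negative root z = -0.3878
x = -0.2164, y = -0.0103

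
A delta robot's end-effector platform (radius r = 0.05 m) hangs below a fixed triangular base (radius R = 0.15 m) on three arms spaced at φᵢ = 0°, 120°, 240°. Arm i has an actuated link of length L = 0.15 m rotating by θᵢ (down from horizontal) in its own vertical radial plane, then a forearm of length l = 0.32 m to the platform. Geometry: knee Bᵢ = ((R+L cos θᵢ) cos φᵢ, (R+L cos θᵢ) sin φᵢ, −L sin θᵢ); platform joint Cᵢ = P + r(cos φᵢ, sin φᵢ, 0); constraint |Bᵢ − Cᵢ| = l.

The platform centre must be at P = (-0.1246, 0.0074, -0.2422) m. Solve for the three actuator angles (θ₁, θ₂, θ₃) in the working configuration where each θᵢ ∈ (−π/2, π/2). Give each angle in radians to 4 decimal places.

θ₁ = 1.0475, θ₂ = -0.0002, θ₃ = 0.0874

rotate P by −φ1: (-0.1246, 0.0074, -0.2422)
  A cos θ + B sin θ = C:  0.2246·cos θ + -0.2422·sin θ = -0.0975
  γ=atan2(-0.2422,0.2246)=-0.8231;  ψ=arccos(-0.2953)=1.8705;  θ1=γ+ψ≈1.0475
φ2=120.0° → target in arm frame (0.0687, 0.1042)
  e−x'=0.0313;  (l²−L²−(e−x')²−y'²−z²)/2L = 0.0313
  √(A²+B²)=0.2442;  θ2 = -1.4423+1.4421 ≈ -0.0002
φ3=240.0° → target in arm frame (0.0559, -0.1116)
  e−x'=0.0441;  (l²−L²−(e−x')²−y'²−z²)/2L = 0.0228
  γ=atan2(-0.2422,0.0441)=-1.3907;  ψ=arccos(0.0926)=1.4781;  θ3=γ+ψ≈0.0874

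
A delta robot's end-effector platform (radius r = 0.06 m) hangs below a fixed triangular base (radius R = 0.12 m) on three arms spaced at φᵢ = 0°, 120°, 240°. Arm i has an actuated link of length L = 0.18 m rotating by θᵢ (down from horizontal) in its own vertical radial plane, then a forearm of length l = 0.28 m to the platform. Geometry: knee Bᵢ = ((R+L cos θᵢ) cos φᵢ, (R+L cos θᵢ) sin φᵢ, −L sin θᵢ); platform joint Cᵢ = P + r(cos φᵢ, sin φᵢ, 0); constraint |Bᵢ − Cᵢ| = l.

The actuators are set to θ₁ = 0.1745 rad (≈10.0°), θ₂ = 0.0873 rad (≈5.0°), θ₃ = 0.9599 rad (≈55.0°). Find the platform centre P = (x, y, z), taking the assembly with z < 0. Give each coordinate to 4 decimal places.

(0.0476, 0.0985, -0.2122)

centre 1 = (0.2373·cos0.0°, 0.2373·sin0.0°, -0.0313) = (0.2373, 0.0000, -0.0313)
φ2=120.0°: virtual centre (-0.1197, 0.2073, -0.0157), radius l
φ3=240.0°: virtual centre (-0.0816, -0.1414, -0.1474), radius l
|centre ₂|²−|centre ₁|² = 0.0002;  |centre ₃|²−|centre ₁|² = -0.0089
plane₁₂: -0.7138x+0.4145y+0.0311z = 0.0002
det = 0.4662;  x = 0.0077+-0.1877z,  y = 0.0139+-0.3984z
quadratic in z: (1.1940)z²+(0.1376)z+(-0.0246)=0, √Δ=0.3690 → z ∈ {-0.2122, 0.0969}; z = -0.2122 (taking z<0)
x = 0.0476, y = 0.0985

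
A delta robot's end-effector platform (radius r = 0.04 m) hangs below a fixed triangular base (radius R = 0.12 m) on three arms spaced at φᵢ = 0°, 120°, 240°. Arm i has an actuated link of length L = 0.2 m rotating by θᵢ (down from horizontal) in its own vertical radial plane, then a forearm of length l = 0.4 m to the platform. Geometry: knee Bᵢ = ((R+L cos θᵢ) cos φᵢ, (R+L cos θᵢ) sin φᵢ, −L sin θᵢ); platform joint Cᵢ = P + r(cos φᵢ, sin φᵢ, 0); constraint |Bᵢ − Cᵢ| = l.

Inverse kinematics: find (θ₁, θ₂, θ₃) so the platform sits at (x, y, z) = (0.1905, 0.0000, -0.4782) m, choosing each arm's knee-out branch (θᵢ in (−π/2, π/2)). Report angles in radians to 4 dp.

θ₁ = 0.4363, θ₂ = 1.3089, θ₃ = 1.3089

arm 1 (φ=0.0°): x'=0.1905, y'=0.0000
  e−x'=-0.1105;  (l²−L²−(e−x')²−y'²−z²)/2L = -0.3022
  γ=atan2(-0.4782,-0.1105)=-1.7979;  ψ=arccos(-0.6158)=2.2341;  θ1=γ+ψ≈0.4363
rotate P by −φ2: (-0.0952, -0.1650, -0.4782)
  A cos θ + B sin θ = C:  0.1752·cos θ + -0.4782·sin θ = -0.4165
  √(A²+B²)=0.5093;  θ2 = -1.2195+2.5284 ≈ 1.3089
arm 3 (φ=240.0°): x'=-0.0953, y'=0.1650
  A=0.1753, B=-0.4782, C=(l²−L²−A²−y'²−z²)/(2L)=-0.4165
  θ3 = atan2(B,A) + arccos(C/0.5093) = 1.3089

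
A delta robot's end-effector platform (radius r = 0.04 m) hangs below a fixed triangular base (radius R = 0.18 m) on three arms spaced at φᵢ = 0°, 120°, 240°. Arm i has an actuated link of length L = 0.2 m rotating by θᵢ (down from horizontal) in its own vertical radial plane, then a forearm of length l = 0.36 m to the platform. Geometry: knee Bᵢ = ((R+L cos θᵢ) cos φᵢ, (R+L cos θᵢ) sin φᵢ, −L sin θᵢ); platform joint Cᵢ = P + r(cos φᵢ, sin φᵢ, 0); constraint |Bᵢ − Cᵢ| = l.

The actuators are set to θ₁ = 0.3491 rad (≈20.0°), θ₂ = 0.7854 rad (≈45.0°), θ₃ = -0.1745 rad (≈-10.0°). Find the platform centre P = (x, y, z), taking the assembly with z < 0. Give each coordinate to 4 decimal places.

(0.0032, -0.0808, -0.2011)

arm 1 at φ=0.0°: e+L cos θ1 = 0.3279;  O1 = (0.3279, 0.0000, -0.0684)
O2 = (0.2814·cos120.0°, 0.2814·sin120.0°, -0.1414) = (-0.1407, 0.2437, -0.1414)
O3 = (0.3370·cos240.0°, 0.3370·sin240.0°, 0.0347) = (-0.1685, -0.2918, 0.0347)
eliminate P² terms by subtracting sphere 1 from 2 and 3
plane₁₂: -0.9373x+0.4874y+-0.1460z = -0.0130
Cramer: x(z) = 0.0062+0.0149z;  y(z) = -0.0148+0.3281z
quadratic in z: (1.1079)z²+(0.1175)z+(-0.0212)=0, √Δ=0.3281 → z ∈ {-0.2011, 0.0950}; z = -0.2011 (taking z<0)
x = 0.0032, y = -0.0808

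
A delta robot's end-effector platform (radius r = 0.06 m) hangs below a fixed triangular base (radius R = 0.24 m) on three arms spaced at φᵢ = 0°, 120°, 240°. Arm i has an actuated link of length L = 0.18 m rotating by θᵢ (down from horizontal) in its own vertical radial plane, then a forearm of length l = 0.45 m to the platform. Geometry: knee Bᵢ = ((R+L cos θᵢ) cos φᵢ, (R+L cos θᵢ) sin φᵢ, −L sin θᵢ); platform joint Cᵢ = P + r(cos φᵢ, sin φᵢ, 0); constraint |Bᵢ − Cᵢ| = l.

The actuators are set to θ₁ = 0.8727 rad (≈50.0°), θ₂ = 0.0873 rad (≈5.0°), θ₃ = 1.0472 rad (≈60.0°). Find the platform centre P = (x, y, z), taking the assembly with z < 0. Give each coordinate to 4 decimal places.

arm 1 at φ=0.0°: (R−r)+L cos θ1 = 0.2957;  O1 = (0.2957, 0.0000, -0.1379)
arm 2 at φ=120.0°: (R−r)+L cos θ2 = 0.3593;  O2 = (-0.1797, 0.3112, -0.0157)
arm 3 at φ=240.0°: (R−r)+L cos θ3 = 0.2700;  O3 = (-0.1350, -0.2338, -0.1559)
|O₂|²−|O₁|² = 0.0229;  |O₃|²−|O₁|² = -0.0093
plane₁₂: -0.9507x+0.6224y+0.2444z = 0.0229
det = 0.9807;  x = -0.0051+0.0937z,  y = 0.0291+-0.2496z
quadratic in z: (1.0711)z²+(0.2049)z+(-0.0922)=0, √Δ=0.6610 → z ∈ {-0.4042, 0.2129}; z = -0.4042 (taking z<0)
x = -0.0429, y = 0.1300

(-0.0429, 0.1300, -0.4042)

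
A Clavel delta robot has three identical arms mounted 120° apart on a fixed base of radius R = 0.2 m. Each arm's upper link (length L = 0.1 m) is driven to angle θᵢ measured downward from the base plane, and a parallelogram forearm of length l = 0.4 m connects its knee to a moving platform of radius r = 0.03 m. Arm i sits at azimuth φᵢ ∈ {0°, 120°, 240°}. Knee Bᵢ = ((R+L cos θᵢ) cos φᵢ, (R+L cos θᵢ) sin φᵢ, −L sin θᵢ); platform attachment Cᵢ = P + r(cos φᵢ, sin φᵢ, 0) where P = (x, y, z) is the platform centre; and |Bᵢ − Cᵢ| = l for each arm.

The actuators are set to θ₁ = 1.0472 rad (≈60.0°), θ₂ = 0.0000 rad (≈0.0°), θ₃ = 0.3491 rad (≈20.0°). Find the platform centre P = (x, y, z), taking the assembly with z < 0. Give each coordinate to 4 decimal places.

φ1=0.0°: virtual centre (0.2200, 0.0000, -0.0866), radius l
φ2=120.0°: virtual centre (-0.1350, 0.2338, 0.0000), radius l
arm 3 at φ=240.0°: (R−r)+L cos θ3 = 0.2640;  O3 = (-0.1320, -0.2286, -0.0342)
|O₂|²−|O₁|² = 0.0170;  |O₃|²−|O₁|² = 0.0149
[-0.7100 0.4677 0.1732]·P = 0.0170;  [-0.7040 -0.4572 0.1048]·P = 0.0149
det = 0.6538;  x = -0.0226+0.1961z,  y = 0.0021+-0.0727z
into |P−O₁|² = l²: 1.0437z² + 0.0778z + -0.0937 = 0;  Δ = 0.3970;  z = -0.3391 or 0.2646 → z<0 root = -0.3391
x = -0.0891, y = 0.0267

(-0.0891, 0.0267, -0.3391)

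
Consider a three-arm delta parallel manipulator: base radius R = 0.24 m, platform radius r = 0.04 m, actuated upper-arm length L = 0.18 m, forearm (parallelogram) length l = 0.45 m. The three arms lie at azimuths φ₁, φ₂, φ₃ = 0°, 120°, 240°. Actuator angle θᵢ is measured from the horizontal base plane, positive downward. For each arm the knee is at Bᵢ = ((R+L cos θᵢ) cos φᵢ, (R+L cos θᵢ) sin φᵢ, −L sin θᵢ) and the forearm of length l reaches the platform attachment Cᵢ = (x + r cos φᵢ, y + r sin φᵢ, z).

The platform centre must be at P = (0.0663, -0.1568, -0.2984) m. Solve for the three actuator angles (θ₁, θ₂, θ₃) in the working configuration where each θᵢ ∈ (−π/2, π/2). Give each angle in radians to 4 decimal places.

θ₁ = 0.0872, θ₂ = 1.2216, θ₃ = -0.1742

rotate P by −φ1: (0.0663, -0.1568, -0.2984)
  e−x'=0.1337;  (l²−L²−(e−x')²−y'²−z²)/2L = 0.1072
  θ1 = atan2(B,A) + arccos(C/0.3270) = 0.0872
rotate P by −φ2: (-0.1689, 0.0210, -0.2984)
  A=0.3689, B=-0.2984, C=(l²−L²−A²−y'²−z²)/(2L)=-0.1542
  θ2 = atan2(B,A) + arccos(C/0.4745) = 1.2216
φ3=240.0° → target in arm frame (0.1026, 0.1358)
  A cos θ + B sin θ = C:  0.0974·cos θ + -0.2984·sin θ = 0.1476
  γ=atan2(-0.2984,0.0974)=-1.2554;  ψ=arccos(0.4702)=1.0813;  θ3=γ+ψ≈-0.1742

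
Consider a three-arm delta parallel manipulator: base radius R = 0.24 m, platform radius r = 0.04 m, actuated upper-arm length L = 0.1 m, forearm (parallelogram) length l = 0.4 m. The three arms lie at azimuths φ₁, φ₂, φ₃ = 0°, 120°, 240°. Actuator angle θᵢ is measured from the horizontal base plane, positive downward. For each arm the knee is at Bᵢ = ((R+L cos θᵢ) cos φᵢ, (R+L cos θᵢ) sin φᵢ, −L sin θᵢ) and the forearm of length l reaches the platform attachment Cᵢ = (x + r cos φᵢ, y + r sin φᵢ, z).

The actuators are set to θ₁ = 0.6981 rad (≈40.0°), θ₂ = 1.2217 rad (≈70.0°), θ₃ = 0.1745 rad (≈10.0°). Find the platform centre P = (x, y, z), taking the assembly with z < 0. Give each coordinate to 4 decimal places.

(0.0036, -0.0852, -0.3439)

φ1=0.0°: virtual centre (0.2766, 0.0000, -0.0643), radius l
centre 2 = (0.2342·cos120.0°, 0.2342·sin120.0°, -0.0940) = (-0.1171, 0.2028, -0.0940)
centre 3 = (0.2985·cos240.0°, 0.2985·sin240.0°, -0.0174) = (-0.1492, -0.2585, -0.0174)
eliminate P² terms by subtracting sphere 1 from 2 and 3
[-0.7874 0.4057 -0.0594]·P = -0.0170;  [-0.8517 -0.5170 0.0938]·P = 0.0087
Cramer: x(z) = 0.0069+0.0098z;  y(z) = -0.0283+0.1654z
quadratic in z: (1.0274)z²+(0.1139)z+(-0.0823)=0, √Δ=0.5928 → z ∈ {-0.3439, 0.2330}; z = -0.3439 (taking z<0)
x = 0.0036, y = -0.0852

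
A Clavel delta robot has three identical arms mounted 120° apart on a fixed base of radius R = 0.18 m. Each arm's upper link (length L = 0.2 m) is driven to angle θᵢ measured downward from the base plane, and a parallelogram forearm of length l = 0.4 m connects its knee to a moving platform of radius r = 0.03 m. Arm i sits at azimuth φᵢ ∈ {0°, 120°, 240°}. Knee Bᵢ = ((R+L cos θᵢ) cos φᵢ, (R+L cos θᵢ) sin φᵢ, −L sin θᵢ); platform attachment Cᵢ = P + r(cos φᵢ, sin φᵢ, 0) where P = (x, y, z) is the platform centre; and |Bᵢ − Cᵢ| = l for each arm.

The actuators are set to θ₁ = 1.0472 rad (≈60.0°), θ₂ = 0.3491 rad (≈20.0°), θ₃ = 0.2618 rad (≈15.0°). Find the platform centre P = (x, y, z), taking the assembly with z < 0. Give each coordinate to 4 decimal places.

φ1=0.0°: virtual centre (0.2500, 0.0000, -0.1732), radius l
arm 2 at φ=120.0°: (R−r)+L cos θ2 = 0.3379;  centre 2 = (-0.1690, 0.2927, -0.0684)
arm 3 at φ=240.0°: (R−r)+L cos θ3 = 0.3432;  centre 3 = (-0.1716, -0.2972, -0.0518)
|centre ₂|²−|centre ₁|² = 0.0264;  |centre ₃|²−|centre ₁|² = 0.0280
linear system: -0.8379x+0.5853y = 0.0264−0.2096z; -0.8432x+-0.5944y = 0.0280−0.2429z
det = 0.9916;  x = -0.0323+0.2690z,  y = -0.0012+0.0270z
sphere 1 gives Az²+Bz+C=0 with A=1.0731, B=0.1945, C=-0.0503;  B²−4AC=0.2537;  roots -0.3253, 0.1441;  negative root z = -0.3253
x = -0.1198, y = -0.0100

(-0.1198, -0.0100, -0.3253)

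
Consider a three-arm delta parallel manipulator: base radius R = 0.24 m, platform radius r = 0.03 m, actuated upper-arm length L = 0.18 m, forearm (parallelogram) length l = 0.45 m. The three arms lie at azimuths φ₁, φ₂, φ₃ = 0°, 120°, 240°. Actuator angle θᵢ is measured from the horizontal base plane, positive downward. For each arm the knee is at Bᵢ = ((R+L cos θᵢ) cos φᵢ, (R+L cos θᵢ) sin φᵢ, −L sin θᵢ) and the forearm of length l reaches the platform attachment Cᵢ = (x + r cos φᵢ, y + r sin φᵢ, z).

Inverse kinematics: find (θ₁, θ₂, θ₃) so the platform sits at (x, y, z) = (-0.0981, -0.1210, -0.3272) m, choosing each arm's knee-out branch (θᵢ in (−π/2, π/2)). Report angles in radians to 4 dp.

arm 1 (φ=0.0°): x'=-0.0981, y'=-0.1210
  e−x'=0.3081;  (l²−L²−(e−x')²−y'²−z²)/2L = -0.1292
  γ=atan2(-0.3272,0.3081)=-0.8155;  ψ=arccos(-0.2876)=1.8625;  θ1=γ+ψ≈1.0470
arm 2 (φ=120.0°): x'=-0.0557, y'=0.1455
  A=0.2657, B=-0.3272, C=(l²−L²−A²−y'²−z²)/(2L)=-0.0798
  γ=atan2(-0.3272,0.2657)=-0.8887;  ψ=arccos(-0.1894)=1.7613;  θ2=γ+ψ≈0.8726
rotate P by −φ3: (0.1538, -0.0245, -0.3272)
  A cos θ + B sin θ = C:  0.0562·cos θ + -0.3272·sin θ = 0.1647
  √(A²+B²)=0.3320;  θ3 = -1.4008+1.0517 ≈ -0.3491

θ₁ = 1.0470, θ₂ = 0.8726, θ₃ = -0.3491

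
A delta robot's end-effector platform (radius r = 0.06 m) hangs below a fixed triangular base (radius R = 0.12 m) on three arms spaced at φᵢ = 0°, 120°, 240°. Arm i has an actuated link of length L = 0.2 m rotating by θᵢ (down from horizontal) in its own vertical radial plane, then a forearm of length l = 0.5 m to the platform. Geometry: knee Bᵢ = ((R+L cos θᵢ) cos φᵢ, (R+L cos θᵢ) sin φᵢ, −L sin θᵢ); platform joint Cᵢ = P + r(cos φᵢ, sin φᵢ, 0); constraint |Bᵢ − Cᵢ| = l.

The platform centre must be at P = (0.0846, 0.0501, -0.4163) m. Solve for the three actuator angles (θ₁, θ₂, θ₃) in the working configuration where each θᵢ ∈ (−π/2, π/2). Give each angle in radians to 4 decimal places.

θ₁ = -0.2617, θ₂ = 0.0000, θ₃ = 0.2621

arm 1 (φ=0.0°): x'=0.0846, y'=0.0501
  A=-0.0246, B=-0.4163, C=(l²−L²−A²−y'²−z²)/(2L)=0.0839
  γ=atan2(-0.4163,-0.0246)=-1.6298;  ψ=arccos(0.2013)=1.3681;  θ1=γ+ψ≈-0.2617
φ2=120.0° → target in arm frame (0.0011, -0.0983)
  e−x'=0.0589;  (l²−L²−(e−x')²−y'²−z²)/2L = 0.0589
  √(A²+B²)=0.4204;  θ2 = -1.4302+1.4303 ≈ 0.0000
φ3=240.0° → target in arm frame (-0.0857, 0.0482)
  e−x'=0.1457;  (l²−L²−(e−x')²−y'²−z²)/2L = 0.0329
  γ=atan2(-0.4163,0.1457)=-1.2342;  ψ=arccos(0.0745)=1.4962;  θ3=γ+ψ≈0.2621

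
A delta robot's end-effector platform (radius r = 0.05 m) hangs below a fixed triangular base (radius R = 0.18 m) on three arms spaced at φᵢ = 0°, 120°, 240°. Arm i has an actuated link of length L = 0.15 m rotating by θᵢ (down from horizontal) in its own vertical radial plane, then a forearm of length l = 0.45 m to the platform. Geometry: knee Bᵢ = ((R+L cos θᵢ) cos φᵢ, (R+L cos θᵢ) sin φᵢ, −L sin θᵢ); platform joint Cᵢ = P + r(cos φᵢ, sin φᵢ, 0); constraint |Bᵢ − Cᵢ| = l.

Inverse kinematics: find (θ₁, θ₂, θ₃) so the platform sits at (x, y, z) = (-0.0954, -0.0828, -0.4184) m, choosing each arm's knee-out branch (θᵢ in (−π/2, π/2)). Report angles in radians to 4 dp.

rotate P by −φ1: (-0.0954, -0.0828, -0.4184)
  A=0.2254, B=-0.4184, C=(l²−L²−A²−y'²−z²)/(2L)=-0.1757
  γ=atan2(-0.4184,0.2254)=-1.0767;  ψ=arccos(-0.3698)=1.9496;  θ1=γ+ψ≈0.8729
arm 2 (φ=120.0°): x'=-0.0240, y'=0.1240
  A=0.1540, B=-0.4184, C=(l²−L²−A²−y'²−z²)/(2L)=-0.1139
  √(A²+B²)=0.4458;  θ2 = -1.2181+1.8290 ≈ 0.6109
arm 3 (φ=240.0°): x'=0.1194, y'=-0.0412
  e−x'=0.0106;  (l²−L²−(e−x')²−y'²−z²)/2L = 0.0104
  γ=atan2(-0.4184,0.0106)=-1.5455;  ψ=arccos(0.0249)=1.5459;  θ3=γ+ψ≈0.0004

θ₁ = 0.8729, θ₂ = 0.6109, θ₃ = 0.0004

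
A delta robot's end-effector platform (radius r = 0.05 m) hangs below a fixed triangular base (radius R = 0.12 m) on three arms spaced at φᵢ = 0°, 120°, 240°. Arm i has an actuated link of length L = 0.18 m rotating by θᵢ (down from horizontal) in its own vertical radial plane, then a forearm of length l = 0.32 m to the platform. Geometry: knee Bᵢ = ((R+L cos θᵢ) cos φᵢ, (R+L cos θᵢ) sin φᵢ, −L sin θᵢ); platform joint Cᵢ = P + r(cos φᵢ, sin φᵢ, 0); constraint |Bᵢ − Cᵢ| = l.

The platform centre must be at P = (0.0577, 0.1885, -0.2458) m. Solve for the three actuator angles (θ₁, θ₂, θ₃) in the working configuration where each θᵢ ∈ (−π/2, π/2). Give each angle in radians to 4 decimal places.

θ₁ = 0.3490, θ₂ = -0.0875, θ₃ = 1.3092

arm 1 (φ=0.0°): x'=0.0577, y'=0.1885
  e−x'=0.0123;  (l²−L²−(e−x')²−y'²−z²)/2L = -0.0725
  θ1 = atan2(B,A) + arccos(C/0.2461) = 0.3490
φ2=120.0° → target in arm frame (0.1344, -0.1442)
  e−x'=-0.0644;  (l²−L²−(e−x')²−y'²−z²)/2L = -0.0427
  γ=atan2(-0.2458,-0.0644)=-1.8270;  ψ=arccos(-0.1680)=1.7396;  θ2=γ+ψ≈-0.0875
rotate P by −φ3: (-0.1921, -0.0443, -0.2458)
  A cos θ + B sin θ = C:  0.2621·cos θ + -0.2458·sin θ = -0.1696
  γ=atan2(-0.2458,0.2621)=-0.7533;  ψ=arccos(-0.4721)=2.0625;  θ3=γ+ψ≈1.3092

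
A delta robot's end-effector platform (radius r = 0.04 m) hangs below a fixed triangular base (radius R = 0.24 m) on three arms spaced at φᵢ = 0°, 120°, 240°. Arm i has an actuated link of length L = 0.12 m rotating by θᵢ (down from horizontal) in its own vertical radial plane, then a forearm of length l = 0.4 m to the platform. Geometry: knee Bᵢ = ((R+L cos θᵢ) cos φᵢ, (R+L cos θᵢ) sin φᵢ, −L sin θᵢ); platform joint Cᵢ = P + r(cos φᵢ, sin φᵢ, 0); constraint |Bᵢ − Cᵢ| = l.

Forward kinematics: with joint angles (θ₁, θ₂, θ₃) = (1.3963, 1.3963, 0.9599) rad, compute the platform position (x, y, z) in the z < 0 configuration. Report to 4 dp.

O1 = (0.2208·cos0.0°, 0.2208·sin0.0°, -0.1182) = (0.2208, 0.0000, -0.1182)
arm 2 at φ=120.0°: ρ2 = 0.2208;  O2 = (-0.1104, 0.1912, -0.1182)
O3 = (0.2688·cos240.0°, 0.2688·sin240.0°, -0.0983) = (-0.1344, -0.2328, -0.0983)
eliminate P² terms by subtracting sphere 1 from 2 and 3
linear system: -0.6625x+0.3825y = 0.0000−0.0000z; -0.7105x+-0.4656y = 0.0192−0.0398z
Cramer: x(z) = -0.0127+0.0262z;  y(z) = -0.0219+0.0454z
quadratic in z: (1.0027)z²+(0.2221)z+(-0.0910)=0, √Δ=0.6438 → z ∈ {-0.4318, 0.2103}; z = -0.4318 (taking z<0)
x = -0.0240, y = -0.0415

(-0.0240, -0.0415, -0.4318)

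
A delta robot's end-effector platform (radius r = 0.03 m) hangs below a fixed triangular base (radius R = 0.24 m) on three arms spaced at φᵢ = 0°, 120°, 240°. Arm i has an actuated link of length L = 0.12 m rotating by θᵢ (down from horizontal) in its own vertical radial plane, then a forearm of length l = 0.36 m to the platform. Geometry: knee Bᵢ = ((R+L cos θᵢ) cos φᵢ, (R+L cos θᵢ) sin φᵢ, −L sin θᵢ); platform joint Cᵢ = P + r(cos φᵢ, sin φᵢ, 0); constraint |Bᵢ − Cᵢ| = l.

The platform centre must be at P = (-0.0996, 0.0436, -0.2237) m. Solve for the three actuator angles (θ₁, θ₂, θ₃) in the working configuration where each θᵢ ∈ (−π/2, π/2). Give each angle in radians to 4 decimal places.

φ1=0.0° → target in arm frame (-0.0996, 0.0436)
  e−x'=0.3096;  (l²−L²−(e−x')²−y'²−z²)/2L = -0.1358
  θ1 = atan2(B,A) + arccos(C/0.3820) = 1.3086
arm 2 (φ=120.0°): x'=0.0876, y'=0.0645
  e−x'=0.1224;  (l²−L²−(e−x')²−y'²−z²)/2L = 0.1917
  θ2 = atan2(B,A) + arccos(C/0.2550) = -0.3500
rotate P by −φ3: (0.0120, -0.1081, -0.2237)
  A cos θ + B sin θ = C:  0.1980·cos θ + -0.2237·sin θ = 0.0596
  θ3 = atan2(B,A) + arccos(C/0.2987) = 0.5237

θ₁ = 1.3086, θ₂ = -0.3500, θ₃ = 0.5237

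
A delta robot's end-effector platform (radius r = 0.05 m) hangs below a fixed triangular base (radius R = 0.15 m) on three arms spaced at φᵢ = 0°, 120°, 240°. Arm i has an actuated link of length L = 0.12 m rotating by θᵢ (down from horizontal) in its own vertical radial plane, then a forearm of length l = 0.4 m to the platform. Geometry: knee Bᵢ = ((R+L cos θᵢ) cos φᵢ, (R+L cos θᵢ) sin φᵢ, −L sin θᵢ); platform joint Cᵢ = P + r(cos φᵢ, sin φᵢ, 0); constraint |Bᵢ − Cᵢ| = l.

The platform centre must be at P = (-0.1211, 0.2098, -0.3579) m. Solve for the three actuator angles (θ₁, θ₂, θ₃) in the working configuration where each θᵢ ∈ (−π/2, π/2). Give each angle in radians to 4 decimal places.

rotate P by −φ1: (-0.1211, 0.2098, -0.3579)
  A cos θ + B sin θ = C:  0.2211·cos θ + -0.3579·sin θ = -0.3141
  θ1 = atan2(B,A) + arccos(C/0.4207) = 1.3965
arm 2 (φ=120.0°): x'=0.2422, y'=0.0000
  e−x'=-0.1422;  (l²−L²−(e−x')²−y'²−z²)/2L = -0.0114
  θ2 = atan2(B,A) + arccos(C/0.3851) = -0.3488
φ3=240.0° → target in arm frame (-0.1211, -0.2098)
  A cos θ + B sin θ = C:  0.2211·cos θ + -0.3579·sin θ = -0.3142
  θ3 = atan2(B,A) + arccos(C/0.4207) = 1.3967

θ₁ = 1.3965, θ₂ = -0.3488, θ₃ = 1.3967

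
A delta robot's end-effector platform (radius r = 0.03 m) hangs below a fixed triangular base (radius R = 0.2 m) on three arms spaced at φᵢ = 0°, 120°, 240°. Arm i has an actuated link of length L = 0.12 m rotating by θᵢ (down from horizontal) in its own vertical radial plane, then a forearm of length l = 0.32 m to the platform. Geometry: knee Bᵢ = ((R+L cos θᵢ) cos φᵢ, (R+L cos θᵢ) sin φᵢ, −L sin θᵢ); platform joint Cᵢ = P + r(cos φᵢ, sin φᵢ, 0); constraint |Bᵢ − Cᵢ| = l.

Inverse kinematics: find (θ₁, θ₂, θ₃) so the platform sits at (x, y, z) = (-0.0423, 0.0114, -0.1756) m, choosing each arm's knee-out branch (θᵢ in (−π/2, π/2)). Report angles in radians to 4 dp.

rotate P by −φ1: (-0.0423, 0.0114, -0.1756)
  A=0.2123, B=-0.1756, C=(l²−L²−A²−y'²−z²)/(2L)=0.0498
  θ1 = atan2(B,A) + arccos(C/0.2755) = 0.6978
rotate P by −φ2: (0.0310, 0.0309, -0.1756)
  e−x'=0.1390;  (l²−L²−(e−x')²−y'²−z²)/2L = 0.1537
  θ2 = atan2(B,A) + arccos(C/0.2239) = -0.0871
rotate P by −φ3: (0.0113, -0.0423, -0.1756)
  A cos θ + B sin θ = C:  0.1587·cos θ + -0.1756·sin θ = 0.1257
  θ3 = atan2(B,A) + arccos(C/0.2367) = 0.1749

θ₁ = 0.6978, θ₂ = -0.0871, θ₃ = 0.1749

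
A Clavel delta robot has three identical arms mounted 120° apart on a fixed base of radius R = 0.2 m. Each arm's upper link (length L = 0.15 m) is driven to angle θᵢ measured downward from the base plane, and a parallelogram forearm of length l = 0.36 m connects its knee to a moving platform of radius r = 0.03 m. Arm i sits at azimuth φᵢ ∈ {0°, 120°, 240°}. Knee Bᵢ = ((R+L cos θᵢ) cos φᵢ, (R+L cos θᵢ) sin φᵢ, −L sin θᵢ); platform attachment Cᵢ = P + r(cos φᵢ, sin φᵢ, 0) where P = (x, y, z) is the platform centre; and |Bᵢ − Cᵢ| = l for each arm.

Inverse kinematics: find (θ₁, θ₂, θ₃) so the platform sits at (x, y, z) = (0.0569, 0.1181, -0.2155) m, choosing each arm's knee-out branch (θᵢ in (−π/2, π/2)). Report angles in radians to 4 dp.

θ₁ = 0.0001, θ₂ = -0.1751, θ₃ = 1.2215

φ1=0.0° → target in arm frame (0.0569, 0.1181)
  A cos θ + B sin θ = C:  0.1131·cos θ + -0.2155·sin θ = 0.1131
  γ=atan2(-0.2155,0.1131)=-1.0875;  ψ=arccos(0.4646)=1.0876;  θ1=γ+ψ≈0.0001
arm 2 (φ=120.0°): x'=0.0738, y'=-0.1083
  A cos θ + B sin θ = C:  0.0962·cos θ + -0.2155·sin θ = 0.1323
  θ2 = atan2(B,A) + arccos(C/0.2360) = -0.1751
arm 3 (φ=240.0°): x'=-0.1307, y'=-0.0098
  A=0.3007, B=-0.2155, C=(l²−L²−A²−y'²−z²)/(2L)=-0.0996
  √(A²+B²)=0.3700;  θ3 = -0.6218+1.8433 ≈ 1.2215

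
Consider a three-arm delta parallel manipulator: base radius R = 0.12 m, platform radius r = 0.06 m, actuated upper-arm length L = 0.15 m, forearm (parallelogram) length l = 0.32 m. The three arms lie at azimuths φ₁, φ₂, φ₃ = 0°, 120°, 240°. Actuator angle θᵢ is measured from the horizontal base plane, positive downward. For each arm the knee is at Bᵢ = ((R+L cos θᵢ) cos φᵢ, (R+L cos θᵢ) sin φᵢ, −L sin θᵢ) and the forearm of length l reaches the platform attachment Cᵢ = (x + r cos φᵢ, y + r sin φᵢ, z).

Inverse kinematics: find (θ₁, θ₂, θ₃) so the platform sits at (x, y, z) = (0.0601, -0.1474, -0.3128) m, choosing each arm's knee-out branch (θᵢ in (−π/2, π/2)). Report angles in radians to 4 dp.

θ₁ = 0.4362, θ₂ = 1.2213, θ₃ = 0.2616

φ1=0.0° → target in arm frame (0.0601, -0.1474)
  A cos θ + B sin θ = C:  -0.0001·cos θ + -0.3128·sin θ = -0.1322
  θ1 = atan2(B,A) + arccos(C/0.3128) = 0.4362
rotate P by −φ2: (-0.1577, 0.0217, -0.3128)
  A cos θ + B sin θ = C:  0.2177·cos θ + -0.3128·sin θ = -0.2194
  γ=atan2(-0.3128,0.2177)=-0.9628;  ψ=arccos(-0.5756)=2.1841;  θ2=γ+ψ≈1.2213
rotate P by −φ3: (0.0976, 0.1257, -0.3128)
  e−x'=-0.0376;  (l²−L²−(e−x')²−y'²−z²)/2L = -0.1172
  √(A²+B²)=0.3151;  θ3 = -1.6904+1.9521 ≈ 0.2616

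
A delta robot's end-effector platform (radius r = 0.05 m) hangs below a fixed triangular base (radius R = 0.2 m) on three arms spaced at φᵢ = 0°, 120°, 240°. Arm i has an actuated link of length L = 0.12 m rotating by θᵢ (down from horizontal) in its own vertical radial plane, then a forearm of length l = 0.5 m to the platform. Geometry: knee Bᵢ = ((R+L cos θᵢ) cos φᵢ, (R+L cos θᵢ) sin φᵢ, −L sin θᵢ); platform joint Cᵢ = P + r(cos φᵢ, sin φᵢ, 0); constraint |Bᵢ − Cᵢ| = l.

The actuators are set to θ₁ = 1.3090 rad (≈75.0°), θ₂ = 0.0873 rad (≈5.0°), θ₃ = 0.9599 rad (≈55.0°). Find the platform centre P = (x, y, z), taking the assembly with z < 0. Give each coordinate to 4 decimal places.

arm 1 at φ=0.0°: e+L cos θ1 = 0.1811;  S1 = (0.1811, 0.0000, -0.1159)
φ2=120.0°: virtual centre (-0.1348, 0.2334, -0.0105), radius l
φ3=240.0°: virtual centre (-0.1094, -0.1895, -0.0983), radius l
subtract pairs → two planes through P
[-0.6317 0.4669 0.2109]·P = 0.0265;  [-0.5809 -0.3790 0.0352]·P = 0.0113
Cramer: x(z) = -0.0301+0.1888z;  y(z) = 0.0162-0.1964z
quadratic in z: (1.0742)z²+(0.1458)z+(-0.1917)=0, √Δ=0.9193 → z ∈ {-0.4957, 0.3600}; z = -0.4957 (taking z<0)
x = -0.1236, y = 0.1135

(-0.1236, 0.1135, -0.4957)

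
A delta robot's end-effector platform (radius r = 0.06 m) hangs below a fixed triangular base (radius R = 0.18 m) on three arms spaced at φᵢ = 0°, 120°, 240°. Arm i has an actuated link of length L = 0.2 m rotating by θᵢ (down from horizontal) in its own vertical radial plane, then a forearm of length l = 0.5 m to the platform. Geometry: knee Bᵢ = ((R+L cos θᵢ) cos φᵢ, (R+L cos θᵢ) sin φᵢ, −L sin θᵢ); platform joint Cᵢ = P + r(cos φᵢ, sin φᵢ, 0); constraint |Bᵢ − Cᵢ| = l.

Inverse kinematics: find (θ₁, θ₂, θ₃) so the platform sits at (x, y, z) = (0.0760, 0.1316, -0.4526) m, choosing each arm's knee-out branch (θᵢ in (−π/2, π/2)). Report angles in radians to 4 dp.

rotate P by −φ1: (0.0760, 0.1316, -0.4526)
  A=0.0440, B=-0.4526, C=(l²−L²−A²−y'²−z²)/(2L)=-0.0353
  √(A²+B²)=0.4547;  θ1 = -1.4739+1.6484 ≈ 0.1745
arm 2 (φ=120.0°): x'=0.0760, y'=-0.1316
  A cos θ + B sin θ = C:  0.0440·cos θ + -0.4526·sin θ = -0.0353
  θ2 = atan2(B,A) + arccos(C/0.4547) = 0.1746
rotate P by −φ3: (-0.1520, 0.0000, -0.4526)
  A=0.2720, B=-0.4526, C=(l²−L²−A²−y'²−z²)/(2L)=-0.1720
  θ3 = atan2(B,A) + arccos(C/0.5280) = 0.8729

θ₁ = 0.1745, θ₂ = 0.1746, θ₃ = 0.8729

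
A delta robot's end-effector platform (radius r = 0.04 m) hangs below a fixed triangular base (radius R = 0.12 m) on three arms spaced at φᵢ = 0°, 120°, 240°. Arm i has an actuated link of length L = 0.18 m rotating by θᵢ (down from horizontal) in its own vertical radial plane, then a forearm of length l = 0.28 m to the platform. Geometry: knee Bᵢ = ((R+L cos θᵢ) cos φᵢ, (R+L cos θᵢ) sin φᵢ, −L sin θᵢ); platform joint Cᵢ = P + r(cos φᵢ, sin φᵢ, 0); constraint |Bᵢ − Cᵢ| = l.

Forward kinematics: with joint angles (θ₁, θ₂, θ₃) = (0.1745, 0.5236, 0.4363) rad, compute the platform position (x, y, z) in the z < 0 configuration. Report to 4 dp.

φ1=0.0°: virtual centre (0.2573, 0.0000, -0.0313), radius l
centre 2 = (0.2359·cos120.0°, 0.2359·sin120.0°, -0.0900) = (-0.1179, 0.2043, -0.0900)
centre 3 = (0.2431·cos240.0°, 0.2431·sin240.0°, -0.0761) = (-0.1216, -0.2106, -0.0761)
eliminate P² terms by subtracting sphere 1 from 2 and 3
plane₁₂: -0.7504x+0.4086y+-0.1175z = -0.0034
Cramer: x(z) = 0.0038-0.1376z;  y(z) = -0.0014+0.0348z
quadratic in z: (1.0202)z²+(0.1322)z+(-0.0132)=0, √Δ=0.2668 → z ∈ {-0.1956, 0.0660}; z = -0.1956 (taking z<0)
x = 0.0307, y = -0.0082

(0.0307, -0.0082, -0.1956)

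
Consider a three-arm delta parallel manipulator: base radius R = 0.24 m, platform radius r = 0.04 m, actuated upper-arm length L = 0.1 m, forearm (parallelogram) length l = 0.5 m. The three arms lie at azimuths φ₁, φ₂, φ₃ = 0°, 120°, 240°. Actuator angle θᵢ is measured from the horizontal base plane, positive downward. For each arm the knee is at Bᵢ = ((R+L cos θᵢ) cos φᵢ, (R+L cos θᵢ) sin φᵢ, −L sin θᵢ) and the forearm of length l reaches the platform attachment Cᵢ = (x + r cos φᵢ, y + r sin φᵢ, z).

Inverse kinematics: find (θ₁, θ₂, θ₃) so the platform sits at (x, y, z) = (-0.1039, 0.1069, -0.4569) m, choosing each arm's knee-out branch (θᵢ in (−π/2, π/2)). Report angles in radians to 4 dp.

rotate P by −φ1: (-0.1039, 0.1069, -0.4569)
  A cos θ + B sin θ = C:  0.3039·cos θ + -0.4569·sin θ = -0.3627
  √(A²+B²)=0.5487;  θ1 = -0.9839+2.2929 ≈ 1.3091
arm 2 (φ=120.0°): x'=0.1445, y'=0.0365
  A cos θ + B sin θ = C:  0.0555·cos θ + -0.4569·sin θ = 0.1342
  √(A²+B²)=0.4603;  θ2 = -1.4500+1.2750 ≈ -0.1750
arm 3 (φ=240.0°): x'=-0.0406, y'=-0.1434
  A=0.2406, B=-0.4569, C=(l²−L²−A²−y'²−z²)/(2L)=-0.2362
  √(A²+B²)=0.5164;  θ3 = -1.0861+2.0458 ≈ 0.9597

θ₁ = 1.3091, θ₂ = -0.1750, θ₃ = 0.9597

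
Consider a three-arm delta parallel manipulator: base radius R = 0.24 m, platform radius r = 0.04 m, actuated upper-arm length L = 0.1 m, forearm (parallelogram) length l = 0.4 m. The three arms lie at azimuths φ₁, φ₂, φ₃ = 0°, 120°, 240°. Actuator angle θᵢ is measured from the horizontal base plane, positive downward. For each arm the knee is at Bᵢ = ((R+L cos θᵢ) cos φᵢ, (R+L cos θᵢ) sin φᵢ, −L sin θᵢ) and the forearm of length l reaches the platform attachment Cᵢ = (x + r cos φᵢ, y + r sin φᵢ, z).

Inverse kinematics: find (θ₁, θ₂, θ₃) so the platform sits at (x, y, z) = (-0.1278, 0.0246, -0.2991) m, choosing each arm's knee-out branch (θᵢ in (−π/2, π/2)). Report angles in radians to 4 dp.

θ₁ = 1.3962, θ₂ = -0.2623, θ₃ = 0.1742

φ1=0.0° → target in arm frame (-0.1278, 0.0246)
  A cos θ + B sin θ = C:  0.3278·cos θ + -0.2991·sin θ = -0.2376
  θ1 = atan2(B,A) + arccos(C/0.4437) = 1.3962
arm 2 (φ=120.0°): x'=0.0852, y'=0.0984
  A=0.1148, B=-0.2991, C=(l²−L²−A²−y'²−z²)/(2L)=0.1884
  θ2 = atan2(B,A) + arccos(C/0.3204) = -0.2623
rotate P by −φ3: (0.0426, -0.1230, -0.2991)
  e−x'=0.1574;  (l²−L²−(e−x')²−y'²−z²)/2L = 0.1032
  θ3 = atan2(B,A) + arccos(C/0.3380) = 0.1742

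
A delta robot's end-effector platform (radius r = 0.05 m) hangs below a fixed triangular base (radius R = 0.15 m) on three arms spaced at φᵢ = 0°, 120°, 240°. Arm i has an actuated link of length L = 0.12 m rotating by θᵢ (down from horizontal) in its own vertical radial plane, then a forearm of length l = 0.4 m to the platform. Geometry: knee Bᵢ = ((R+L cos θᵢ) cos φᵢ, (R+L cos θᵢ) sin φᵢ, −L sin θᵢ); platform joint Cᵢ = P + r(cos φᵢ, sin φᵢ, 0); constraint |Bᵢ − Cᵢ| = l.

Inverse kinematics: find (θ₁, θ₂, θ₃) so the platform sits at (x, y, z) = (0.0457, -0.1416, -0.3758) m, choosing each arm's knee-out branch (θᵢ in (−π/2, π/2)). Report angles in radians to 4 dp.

θ₁ = 0.3493, θ₂ = 1.1347, θ₃ = 0.0873

φ1=0.0° → target in arm frame (0.0457, -0.1416)
  A cos θ + B sin θ = C:  0.0543·cos θ + -0.3758·sin θ = -0.0776
  γ=atan2(-0.3758,0.0543)=-1.4273;  ψ=arccos(-0.2044)=1.7766;  θ1=γ+ψ≈0.3493
rotate P by −φ2: (-0.1455, 0.0312, -0.3758)
  A=0.2455, B=-0.3758, C=(l²−L²−A²−y'²−z²)/(2L)=-0.2369
  √(A²+B²)=0.4489;  θ2 = -0.9922+2.1268 ≈ 1.1347
φ3=240.0° → target in arm frame (0.0998, 0.1104)
  e−x'=0.0002;  (l²−L²−(e−x')²−y'²−z²)/2L = -0.0325
  √(A²+B²)=0.3758;  θ3 = -1.5702+1.6575 ≈ 0.0873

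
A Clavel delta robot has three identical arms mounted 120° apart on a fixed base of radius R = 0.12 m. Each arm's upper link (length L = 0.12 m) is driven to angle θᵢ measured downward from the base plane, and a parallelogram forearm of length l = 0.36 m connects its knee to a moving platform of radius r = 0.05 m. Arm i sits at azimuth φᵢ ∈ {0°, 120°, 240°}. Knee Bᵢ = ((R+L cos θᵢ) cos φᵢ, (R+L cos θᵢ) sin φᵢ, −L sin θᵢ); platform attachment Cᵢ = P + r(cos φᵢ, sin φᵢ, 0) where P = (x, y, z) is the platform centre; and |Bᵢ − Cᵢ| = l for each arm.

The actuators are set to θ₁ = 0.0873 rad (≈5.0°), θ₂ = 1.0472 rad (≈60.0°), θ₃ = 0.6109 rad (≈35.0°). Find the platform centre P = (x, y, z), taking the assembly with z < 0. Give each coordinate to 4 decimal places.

φ1=0.0°: virtual centre (0.1895, 0.0000, -0.0105), radius l
O2 = (0.1300·cos120.0°, 0.1300·sin120.0°, -0.1039) = (-0.0650, 0.1126, -0.1039)
O3 = (0.1683·cos240.0°, 0.1683·sin240.0°, -0.0688) = (-0.0841, -0.1457, -0.0688)
eliminate P² terms by subtracting sphere 1 from 2 and 3
plane₁₂: -0.5091x+0.2252y+-0.1869z = -0.0083
det = 0.2716;  x = 0.0114+-0.2973z,  y = -0.0112+0.1579z
quadratic in z: (1.1133)z²+(0.1233)z+(-0.0976)=0, √Δ=0.6708 → z ∈ {-0.3566, 0.2459}; z = -0.3566 (taking z<0)
x = 0.1175, y = -0.0675

(0.1175, -0.0675, -0.3566)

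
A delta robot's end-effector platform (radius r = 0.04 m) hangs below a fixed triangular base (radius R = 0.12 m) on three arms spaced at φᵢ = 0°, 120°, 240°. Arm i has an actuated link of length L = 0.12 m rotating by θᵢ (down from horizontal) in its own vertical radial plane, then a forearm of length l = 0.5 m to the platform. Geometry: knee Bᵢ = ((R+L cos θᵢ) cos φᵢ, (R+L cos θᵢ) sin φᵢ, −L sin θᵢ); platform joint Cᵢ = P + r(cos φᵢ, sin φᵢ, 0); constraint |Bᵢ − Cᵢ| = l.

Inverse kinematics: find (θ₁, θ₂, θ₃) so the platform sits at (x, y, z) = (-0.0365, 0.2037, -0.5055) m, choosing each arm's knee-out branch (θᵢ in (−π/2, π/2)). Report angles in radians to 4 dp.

φ1=0.0° → target in arm frame (-0.0365, 0.2037)
  A=0.1165, B=-0.5055, C=(l²−L²−A²−y'²−z²)/(2L)=-0.3125
  γ=atan2(-0.5055,0.1165)=-1.3443;  ψ=arccos(-0.6024)=2.2173;  θ1=γ+ψ≈0.8730
arm 2 (φ=120.0°): x'=0.1947, y'=-0.0702
  A cos θ + B sin θ = C:  -0.1147·cos θ + -0.5055·sin θ = -0.1584
  θ2 = atan2(B,A) + arccos(C/0.5183) = 0.0875
rotate P by −φ3: (-0.1582, -0.1335, -0.5055)
  e−x'=0.2382;  (l²−L²−(e−x')²−y'²−z²)/2L = -0.3936
  θ3 = atan2(B,A) + arccos(C/0.5588) = 1.2218

θ₁ = 0.8730, θ₂ = 0.0875, θ₃ = 1.2218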